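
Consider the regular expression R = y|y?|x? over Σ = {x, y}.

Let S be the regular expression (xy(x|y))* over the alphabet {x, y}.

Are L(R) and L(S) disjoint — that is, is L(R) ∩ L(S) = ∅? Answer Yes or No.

The empty string ε is accepted by both R and S.
Hence L(R) ∩ L(S) ≠ ∅.

No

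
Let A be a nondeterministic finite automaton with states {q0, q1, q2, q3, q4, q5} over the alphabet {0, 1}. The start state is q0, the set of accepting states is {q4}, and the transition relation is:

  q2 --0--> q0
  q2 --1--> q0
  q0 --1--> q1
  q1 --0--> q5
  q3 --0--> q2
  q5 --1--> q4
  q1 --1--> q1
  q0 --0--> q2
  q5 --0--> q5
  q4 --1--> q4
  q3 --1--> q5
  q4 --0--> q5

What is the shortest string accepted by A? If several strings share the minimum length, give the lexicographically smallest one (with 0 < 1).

A breadth-first search from q0 reaches an accepting state first via the path q0 → q1 → q5 → q4 on input 101.
No string of length < 3 is accepted (BFS exhausts all shorter strings without reaching an accepting state), and 101 is the lexicographically least accepting string of length 3.

101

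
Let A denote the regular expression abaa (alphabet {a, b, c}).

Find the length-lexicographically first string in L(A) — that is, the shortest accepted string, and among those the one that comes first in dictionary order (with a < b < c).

By inspection of the expression, no string of length less than 4 matches, and abaa is the lexicographically first match of length 4.

abaa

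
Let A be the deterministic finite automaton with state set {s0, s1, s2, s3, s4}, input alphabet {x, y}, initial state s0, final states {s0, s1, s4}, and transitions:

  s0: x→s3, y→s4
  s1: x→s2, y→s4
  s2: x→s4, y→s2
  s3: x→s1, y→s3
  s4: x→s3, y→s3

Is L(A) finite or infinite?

State s2 is reachable from the start and can reach an accepting state, and it lies on the cycle s2 → s2.
Traversing that cycle any number of times yields accepted strings of unbounded length, so the language is infinite.

infinite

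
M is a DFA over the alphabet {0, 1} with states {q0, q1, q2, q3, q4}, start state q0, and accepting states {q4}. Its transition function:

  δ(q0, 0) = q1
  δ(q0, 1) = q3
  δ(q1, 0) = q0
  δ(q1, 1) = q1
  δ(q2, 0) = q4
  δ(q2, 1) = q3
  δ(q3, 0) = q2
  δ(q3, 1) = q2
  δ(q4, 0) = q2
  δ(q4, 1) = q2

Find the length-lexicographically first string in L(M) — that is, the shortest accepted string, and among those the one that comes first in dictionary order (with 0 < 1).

100

A breadth-first search from q0 reaches an accepting state first via the path q0 → q3 → q2 → q4 on input 100.
No string of length < 3 is accepted (BFS exhausts all shorter strings without reaching an accepting state), and 100 is the lexicographically least accepting string of length 3.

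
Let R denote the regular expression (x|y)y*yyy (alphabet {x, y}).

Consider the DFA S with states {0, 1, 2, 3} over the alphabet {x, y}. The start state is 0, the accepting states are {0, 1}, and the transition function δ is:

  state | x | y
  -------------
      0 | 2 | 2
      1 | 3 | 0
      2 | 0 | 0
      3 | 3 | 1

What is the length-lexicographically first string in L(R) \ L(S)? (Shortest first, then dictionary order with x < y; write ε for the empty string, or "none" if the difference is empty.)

xyyyy

The string xyyyy is accepted by R but not by S.
No shorter string lies in the difference, and xyyyy is the lexicographically first length-5 string in L(R) \ L(S).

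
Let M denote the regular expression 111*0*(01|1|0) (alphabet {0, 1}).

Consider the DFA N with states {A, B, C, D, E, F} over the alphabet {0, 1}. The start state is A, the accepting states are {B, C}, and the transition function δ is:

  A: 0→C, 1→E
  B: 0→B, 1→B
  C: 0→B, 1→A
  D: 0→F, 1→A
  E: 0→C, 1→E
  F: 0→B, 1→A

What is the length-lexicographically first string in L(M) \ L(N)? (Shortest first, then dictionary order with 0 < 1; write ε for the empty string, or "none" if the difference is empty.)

111

The string 111 is accepted by M but not by N.
No shorter string lies in the difference, and 111 is the lexicographically first length-3 string in L(M) \ L(N).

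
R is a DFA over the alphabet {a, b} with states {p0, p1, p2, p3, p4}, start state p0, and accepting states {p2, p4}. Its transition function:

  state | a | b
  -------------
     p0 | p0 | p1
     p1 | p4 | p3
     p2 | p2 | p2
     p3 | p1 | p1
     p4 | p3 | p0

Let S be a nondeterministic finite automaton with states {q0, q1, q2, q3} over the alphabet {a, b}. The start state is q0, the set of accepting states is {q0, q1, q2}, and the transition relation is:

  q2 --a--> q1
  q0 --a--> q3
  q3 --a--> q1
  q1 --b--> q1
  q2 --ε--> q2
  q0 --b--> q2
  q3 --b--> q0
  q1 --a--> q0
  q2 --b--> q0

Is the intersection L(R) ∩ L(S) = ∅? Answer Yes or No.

No

The string ba is accepted by both R and S.
Hence L(R) ∩ L(S) ≠ ∅.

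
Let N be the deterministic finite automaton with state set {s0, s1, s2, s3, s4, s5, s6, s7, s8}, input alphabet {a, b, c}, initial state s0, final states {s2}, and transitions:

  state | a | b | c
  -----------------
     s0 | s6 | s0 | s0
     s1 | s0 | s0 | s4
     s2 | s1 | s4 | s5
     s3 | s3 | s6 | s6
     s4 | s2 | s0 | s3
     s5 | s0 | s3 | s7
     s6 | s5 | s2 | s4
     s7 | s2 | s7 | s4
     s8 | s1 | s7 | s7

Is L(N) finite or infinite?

infinite

State s0 is reachable from the start and can reach an accepting state, and it lies on the cycle s0 → s0.
Traversing that cycle any number of times yields accepted strings of unbounded length, so the language is infinite.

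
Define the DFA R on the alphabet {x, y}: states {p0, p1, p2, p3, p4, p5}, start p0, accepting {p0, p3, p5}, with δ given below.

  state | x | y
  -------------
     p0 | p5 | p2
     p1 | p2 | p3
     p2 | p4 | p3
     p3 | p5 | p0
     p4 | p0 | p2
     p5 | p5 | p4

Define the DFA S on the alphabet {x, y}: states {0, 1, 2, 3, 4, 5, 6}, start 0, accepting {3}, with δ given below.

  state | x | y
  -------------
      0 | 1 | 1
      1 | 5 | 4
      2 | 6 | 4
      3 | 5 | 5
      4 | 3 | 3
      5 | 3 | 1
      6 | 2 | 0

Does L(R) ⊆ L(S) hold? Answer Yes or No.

The empty string ε is in L(R) but not in L(S).
So L(R) ⊄ L(S).

No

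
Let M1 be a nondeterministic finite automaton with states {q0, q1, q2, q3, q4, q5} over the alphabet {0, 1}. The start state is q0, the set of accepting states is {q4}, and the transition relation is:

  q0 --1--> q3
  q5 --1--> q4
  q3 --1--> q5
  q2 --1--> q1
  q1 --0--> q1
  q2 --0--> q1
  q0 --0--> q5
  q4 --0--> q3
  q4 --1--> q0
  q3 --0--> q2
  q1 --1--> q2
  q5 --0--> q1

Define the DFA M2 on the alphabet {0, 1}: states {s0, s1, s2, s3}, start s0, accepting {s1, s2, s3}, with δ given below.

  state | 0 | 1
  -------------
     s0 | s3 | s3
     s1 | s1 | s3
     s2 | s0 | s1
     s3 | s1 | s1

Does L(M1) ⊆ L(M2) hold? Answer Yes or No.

Yes

Exploring the product automaton M1 × M2 from the start pair (q0, s0), following both machines on each input symbol, reaches 13 state pairs: (q0, s0), (q5, s3), (q3, s3), (q1, s1), (q4, s1), (q2, s1), (q5, s1), (q2, s3), (q3, s1), (q0, s3), (q1, s3), (q4, s3), (q0, s1).
M1 accepts in {q4} and M2 accepts in {s1, s2, s3}. The reachable pairs whose M1-component is accepting are (q4, s1), (q4, s3); in each of them the M2-component is accepting too, so the product for L(M1) \ L(M2) (M1-component accepting, M2-component rejecting) has no reachable accepting pair and the difference is empty.
Hence every string in L(M1) is also in L(M2).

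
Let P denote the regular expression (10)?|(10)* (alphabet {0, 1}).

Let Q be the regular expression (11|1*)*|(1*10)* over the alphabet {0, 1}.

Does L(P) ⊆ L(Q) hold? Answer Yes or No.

Converting the expression P to a DFA (subset construction, then merging equivalent states) gives the minimal DFA with states {p0, p1, p2}, start state p0, accepting states {p0} and transitions p0: 0→p1, 1→p2; p1: 0→p1, 1→p1; p2: 0→p0, 1→p1.
Converting the expression Q to a DFA (subset construction, then merging equivalent states) gives the minimal DFA with states {q0, q1, q2, q3, q4}, start state q0, accepting states {q0, q2, q3} and transitions q0: 0→q1, 1→q2; q1: 0→q1, 1→q1; q2: 0→q3, 1→q2; q3: 0→q1, 1→q4; q4: 0→q3, 1→q4.
Exploring the product automaton P × Q from the start pair (p0, q0), following both machines on each input symbol, reaches 8 state pairs: (p0, q0), (p1, q1), (p2, q2), (p0, q3), (p1, q2), (p2, q4), (p1, q3), (p1, q4).
P accepts in {p0} and Q accepts in {q0, q2, q3}. The reachable pairs whose P-component is accepting are (p0, q0), (p0, q3); in each of them the Q-component is accepting too, so the product for L(P) \ L(Q) (P-component accepting, Q-component rejecting) has no reachable accepting pair and the difference is empty.
Hence every string in L(P) is also in L(Q).

Yes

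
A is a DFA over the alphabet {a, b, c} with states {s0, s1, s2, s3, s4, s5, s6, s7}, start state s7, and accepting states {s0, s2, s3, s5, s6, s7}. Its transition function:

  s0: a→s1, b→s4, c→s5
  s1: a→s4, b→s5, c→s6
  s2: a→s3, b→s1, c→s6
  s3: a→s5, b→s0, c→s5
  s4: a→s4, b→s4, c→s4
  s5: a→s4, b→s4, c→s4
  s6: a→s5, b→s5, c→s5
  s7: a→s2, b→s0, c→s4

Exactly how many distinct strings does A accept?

The useful subgraph on states {s0, s1, s2, s3, s5, s6, s7} is acyclic, so L(A) is finite; the longest accepting path visits 7 useful states, giving maximum string length 6.
Counting accepting paths from s7 by length: 1 of length 0, 2 of length 1, 3 of length 2, 10 of length 3, 7 of length 4, 2 of length 5, 3 of length 6. Total 28.

28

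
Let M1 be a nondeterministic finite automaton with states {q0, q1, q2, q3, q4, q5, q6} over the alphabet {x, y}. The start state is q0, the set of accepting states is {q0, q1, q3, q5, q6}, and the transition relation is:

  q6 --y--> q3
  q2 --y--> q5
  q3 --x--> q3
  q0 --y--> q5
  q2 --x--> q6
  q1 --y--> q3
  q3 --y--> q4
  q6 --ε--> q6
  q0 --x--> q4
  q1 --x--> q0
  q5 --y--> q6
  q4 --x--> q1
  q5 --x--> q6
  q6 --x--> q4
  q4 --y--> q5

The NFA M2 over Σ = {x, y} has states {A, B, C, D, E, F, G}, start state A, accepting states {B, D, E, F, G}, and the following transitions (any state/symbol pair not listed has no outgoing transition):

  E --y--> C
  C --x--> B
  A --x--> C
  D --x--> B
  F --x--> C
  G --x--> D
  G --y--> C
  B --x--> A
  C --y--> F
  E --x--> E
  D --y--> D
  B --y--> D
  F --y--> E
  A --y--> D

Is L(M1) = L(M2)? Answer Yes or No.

The empty string ε is accepted by M1 but rejected by M2.
So L(M1) ≠ L(M2).

No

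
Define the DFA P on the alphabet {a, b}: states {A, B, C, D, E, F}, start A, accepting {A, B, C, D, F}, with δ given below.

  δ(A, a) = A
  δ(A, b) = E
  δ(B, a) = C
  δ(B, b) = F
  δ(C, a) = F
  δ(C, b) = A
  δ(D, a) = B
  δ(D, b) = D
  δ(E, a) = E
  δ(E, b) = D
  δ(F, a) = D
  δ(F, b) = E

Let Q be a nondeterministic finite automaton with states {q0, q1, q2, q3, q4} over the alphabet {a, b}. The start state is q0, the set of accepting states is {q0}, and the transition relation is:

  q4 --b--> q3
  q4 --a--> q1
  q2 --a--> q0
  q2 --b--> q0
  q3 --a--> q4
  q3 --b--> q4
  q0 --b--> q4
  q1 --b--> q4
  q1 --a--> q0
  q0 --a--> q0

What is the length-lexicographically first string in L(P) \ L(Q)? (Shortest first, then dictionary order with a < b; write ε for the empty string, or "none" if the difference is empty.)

The string bb is accepted by P but not by Q.
No shorter string lies in the difference, and bb is the lexicographically first length-2 string in L(P) \ L(Q).

bb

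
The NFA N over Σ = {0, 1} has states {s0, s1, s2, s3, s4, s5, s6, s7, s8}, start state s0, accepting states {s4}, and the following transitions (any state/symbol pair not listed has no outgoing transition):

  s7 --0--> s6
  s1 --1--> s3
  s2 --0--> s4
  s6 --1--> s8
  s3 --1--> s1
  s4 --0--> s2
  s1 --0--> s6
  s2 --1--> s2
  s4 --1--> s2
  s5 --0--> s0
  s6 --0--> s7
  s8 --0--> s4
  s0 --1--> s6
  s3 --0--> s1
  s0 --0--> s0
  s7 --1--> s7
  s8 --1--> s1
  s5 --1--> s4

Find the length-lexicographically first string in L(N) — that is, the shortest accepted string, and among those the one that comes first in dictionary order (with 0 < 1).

110

A breadth-first search from s0 reaches an accepting state first via the path s0 → s6 → s8 → s4 on input 110.
No string of length < 3 is accepted (BFS exhausts all shorter strings without reaching an accepting state), and 110 is the lexicographically least accepting string of length 3.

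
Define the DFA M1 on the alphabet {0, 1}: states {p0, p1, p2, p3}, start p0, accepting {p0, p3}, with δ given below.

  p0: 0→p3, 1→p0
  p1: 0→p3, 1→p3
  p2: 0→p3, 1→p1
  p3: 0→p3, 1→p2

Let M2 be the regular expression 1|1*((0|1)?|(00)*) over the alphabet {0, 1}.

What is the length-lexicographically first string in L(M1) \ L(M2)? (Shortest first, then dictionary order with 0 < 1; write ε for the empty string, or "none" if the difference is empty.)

The string 000 is accepted by M1 but not by M2.
No shorter string lies in the difference, and 000 is the lexicographically first length-3 string in L(M1) \ L(M2).

000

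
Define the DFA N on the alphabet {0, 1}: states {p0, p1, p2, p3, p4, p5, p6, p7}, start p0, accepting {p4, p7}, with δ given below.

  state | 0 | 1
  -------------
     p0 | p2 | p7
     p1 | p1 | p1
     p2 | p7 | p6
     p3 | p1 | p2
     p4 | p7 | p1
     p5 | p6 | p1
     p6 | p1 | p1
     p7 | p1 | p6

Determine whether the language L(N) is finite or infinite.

The useful states (reachable from p0 and able to reach an accepting state) are {p0, p2, p7}.
Restricted to these states the transition graph has no cycle, so every accepting path has bounded length and L is finite.

finite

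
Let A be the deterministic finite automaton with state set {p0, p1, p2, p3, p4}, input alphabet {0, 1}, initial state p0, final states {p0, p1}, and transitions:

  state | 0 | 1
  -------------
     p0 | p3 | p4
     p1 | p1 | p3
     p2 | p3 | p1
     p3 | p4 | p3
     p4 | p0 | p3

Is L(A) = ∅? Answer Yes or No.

The empty string ε is accepted: the run p0 ends in the accepting state p0.
Since at least one string is accepted, L(A) is not empty.

No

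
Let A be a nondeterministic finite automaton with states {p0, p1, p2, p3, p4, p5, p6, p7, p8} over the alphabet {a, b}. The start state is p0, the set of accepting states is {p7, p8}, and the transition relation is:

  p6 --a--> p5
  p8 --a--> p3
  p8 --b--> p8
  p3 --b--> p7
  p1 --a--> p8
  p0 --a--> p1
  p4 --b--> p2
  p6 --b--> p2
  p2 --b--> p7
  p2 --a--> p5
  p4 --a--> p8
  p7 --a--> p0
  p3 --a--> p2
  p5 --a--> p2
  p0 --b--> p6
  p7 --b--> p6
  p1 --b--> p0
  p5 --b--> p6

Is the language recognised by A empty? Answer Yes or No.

The string aa is accepted: the run p0 → p1 → p8 ends in the accepting state p8.
Since at least one string is accepted, L(A) is not empty.

No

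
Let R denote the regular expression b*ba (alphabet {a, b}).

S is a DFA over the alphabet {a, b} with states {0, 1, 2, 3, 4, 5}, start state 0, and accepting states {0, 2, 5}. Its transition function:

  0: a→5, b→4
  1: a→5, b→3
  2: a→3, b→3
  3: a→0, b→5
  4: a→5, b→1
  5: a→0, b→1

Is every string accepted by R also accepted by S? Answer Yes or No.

Yes

Converting the expression R to a DFA (subset construction, then merging equivalent states) gives the minimal DFA with states {r0, r1, r2, r3}, start state r0, accepting states {r3} and transitions r0: a→r1, b→r2; r1: a→r1, b→r1; r2: a→r3, b→r2; r3: a→r1, b→r1.
Exploring the product automaton R × S from the start pair (r0, 0), following both machines on each input symbol, reaches 12 state pairs: (r0, 0), (r1, 5), (r2, 4), (r1, 0), (r1, 1), (r3, 5), (r2, 1), (r1, 4), (r1, 3), (r2, 3), (r3, 0), (r2, 5).
R accepts in {r3} and S accepts in {0, 2, 5}. The reachable pairs whose R-component is accepting are (r3, 5), (r3, 0); in each of them the S-component is accepting too, so the product for L(R) \ L(S) (R-component accepting, S-component rejecting) has no reachable accepting pair and the difference is empty.
Hence every string in L(R) is also in L(S).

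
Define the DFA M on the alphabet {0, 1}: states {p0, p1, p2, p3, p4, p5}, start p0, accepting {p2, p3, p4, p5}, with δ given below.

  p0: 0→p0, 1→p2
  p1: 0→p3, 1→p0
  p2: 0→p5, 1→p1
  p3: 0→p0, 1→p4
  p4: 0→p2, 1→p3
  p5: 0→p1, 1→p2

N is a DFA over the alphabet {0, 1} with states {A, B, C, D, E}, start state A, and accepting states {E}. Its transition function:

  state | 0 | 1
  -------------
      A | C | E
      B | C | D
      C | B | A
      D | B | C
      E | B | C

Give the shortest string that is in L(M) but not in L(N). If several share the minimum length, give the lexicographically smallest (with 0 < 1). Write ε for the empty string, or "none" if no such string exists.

The string 01 is accepted by M but not by N.
No shorter string lies in the difference, and 01 is the lexicographically first length-2 string in L(M) \ L(N).

01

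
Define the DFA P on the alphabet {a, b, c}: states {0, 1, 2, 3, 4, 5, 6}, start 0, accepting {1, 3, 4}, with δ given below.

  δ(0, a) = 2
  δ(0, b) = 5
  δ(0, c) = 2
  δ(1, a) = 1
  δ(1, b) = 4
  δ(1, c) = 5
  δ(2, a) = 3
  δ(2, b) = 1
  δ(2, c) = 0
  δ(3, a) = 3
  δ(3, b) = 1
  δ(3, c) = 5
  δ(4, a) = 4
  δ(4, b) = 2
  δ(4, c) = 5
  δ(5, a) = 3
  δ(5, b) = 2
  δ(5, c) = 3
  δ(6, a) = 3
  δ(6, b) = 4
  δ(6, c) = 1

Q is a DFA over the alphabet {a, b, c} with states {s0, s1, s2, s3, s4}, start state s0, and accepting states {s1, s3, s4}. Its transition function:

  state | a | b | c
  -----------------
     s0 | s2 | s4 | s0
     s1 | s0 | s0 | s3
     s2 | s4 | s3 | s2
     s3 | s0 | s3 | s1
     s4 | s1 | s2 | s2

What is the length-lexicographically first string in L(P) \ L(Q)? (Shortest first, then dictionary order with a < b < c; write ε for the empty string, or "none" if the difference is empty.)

The string bc is accepted by P but not by Q.
No shorter string lies in the difference, and bc is the lexicographically first length-2 string in L(P) \ L(Q).

bc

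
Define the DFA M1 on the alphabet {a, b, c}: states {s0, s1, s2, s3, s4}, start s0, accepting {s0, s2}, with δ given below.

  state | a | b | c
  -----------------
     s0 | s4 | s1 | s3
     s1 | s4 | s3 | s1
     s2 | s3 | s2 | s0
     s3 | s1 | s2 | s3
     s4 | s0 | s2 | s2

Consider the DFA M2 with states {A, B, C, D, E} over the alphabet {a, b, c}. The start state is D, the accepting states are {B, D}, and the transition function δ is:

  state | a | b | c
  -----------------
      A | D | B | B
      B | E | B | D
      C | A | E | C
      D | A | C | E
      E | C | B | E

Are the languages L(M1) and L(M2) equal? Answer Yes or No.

Exploring the product automaton M1 × M2 from the start pair (s0, D), following both machines on each input symbol, reaches 5 state pairs: (s0, D), (s4, A), (s1, C), (s3, E), (s2, B).
M1 accepts in {s0, s2} and M2 accepts in {B, D}. In every reachable pair the two components are either both accepting — (s0, D), (s2, B) — or both non-accepting, so no string is accepted by exactly one of the machines: L(M1) \ L(M2) and L(M2) \ L(M1) are both empty.
Hence every string is accepted by M1 iff it is accepted by M2, and the two languages coincide.

Yes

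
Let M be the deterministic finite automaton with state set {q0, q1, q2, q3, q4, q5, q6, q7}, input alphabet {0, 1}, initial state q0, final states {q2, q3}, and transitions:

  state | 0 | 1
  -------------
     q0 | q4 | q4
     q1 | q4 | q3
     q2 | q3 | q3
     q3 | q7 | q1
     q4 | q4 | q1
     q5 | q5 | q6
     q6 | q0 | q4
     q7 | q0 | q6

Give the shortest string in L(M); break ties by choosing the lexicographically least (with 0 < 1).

011

A breadth-first search from q0 reaches an accepting state first via the path q0 → q4 → q1 → q3 on input 011.
No string of length < 3 is accepted (BFS exhausts all shorter strings without reaching an accepting state), and 011 is the lexicographically least accepting string of length 3.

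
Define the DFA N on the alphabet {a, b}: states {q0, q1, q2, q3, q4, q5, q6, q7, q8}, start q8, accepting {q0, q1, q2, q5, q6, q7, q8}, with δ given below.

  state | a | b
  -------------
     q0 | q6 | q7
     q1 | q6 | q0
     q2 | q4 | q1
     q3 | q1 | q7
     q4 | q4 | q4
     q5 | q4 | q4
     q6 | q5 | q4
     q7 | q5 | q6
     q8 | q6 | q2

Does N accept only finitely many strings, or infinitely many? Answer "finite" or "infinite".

The useful states (reachable from q8 and able to reach an accepting state) are {q0, q1, q2, q5, q6, q7, q8}.
Restricted to these states the transition graph has no cycle, so every accepting path has bounded length and L is finite.

finite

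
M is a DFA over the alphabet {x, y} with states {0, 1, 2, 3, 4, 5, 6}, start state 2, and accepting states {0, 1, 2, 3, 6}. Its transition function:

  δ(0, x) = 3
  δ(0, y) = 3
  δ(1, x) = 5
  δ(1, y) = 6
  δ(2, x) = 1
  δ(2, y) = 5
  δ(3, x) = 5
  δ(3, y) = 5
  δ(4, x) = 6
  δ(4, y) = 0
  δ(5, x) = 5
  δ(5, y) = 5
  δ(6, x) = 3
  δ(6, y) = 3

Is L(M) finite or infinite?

finite

The useful states (reachable from 2 and able to reach an accepting state) are {1, 2, 3, 6}.
Restricted to these states the transition graph has no cycle, so every accepting path has bounded length and L is finite.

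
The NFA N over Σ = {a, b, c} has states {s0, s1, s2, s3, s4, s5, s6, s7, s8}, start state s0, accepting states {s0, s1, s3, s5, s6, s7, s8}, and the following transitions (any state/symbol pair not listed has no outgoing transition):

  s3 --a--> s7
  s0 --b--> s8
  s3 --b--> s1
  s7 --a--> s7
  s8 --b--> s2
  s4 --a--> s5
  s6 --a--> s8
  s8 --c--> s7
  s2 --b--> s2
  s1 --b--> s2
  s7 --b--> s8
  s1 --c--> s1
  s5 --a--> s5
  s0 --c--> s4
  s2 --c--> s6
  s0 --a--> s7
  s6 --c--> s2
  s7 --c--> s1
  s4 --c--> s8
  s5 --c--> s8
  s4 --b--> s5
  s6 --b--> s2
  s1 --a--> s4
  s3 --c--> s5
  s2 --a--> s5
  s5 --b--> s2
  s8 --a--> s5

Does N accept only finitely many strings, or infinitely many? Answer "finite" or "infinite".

infinite

State s2 is reachable from the start and can reach an accepting state, and it lies on the cycle s2 → s2.
Traversing that cycle any number of times yields accepted strings of unbounded length, so the language is infinite.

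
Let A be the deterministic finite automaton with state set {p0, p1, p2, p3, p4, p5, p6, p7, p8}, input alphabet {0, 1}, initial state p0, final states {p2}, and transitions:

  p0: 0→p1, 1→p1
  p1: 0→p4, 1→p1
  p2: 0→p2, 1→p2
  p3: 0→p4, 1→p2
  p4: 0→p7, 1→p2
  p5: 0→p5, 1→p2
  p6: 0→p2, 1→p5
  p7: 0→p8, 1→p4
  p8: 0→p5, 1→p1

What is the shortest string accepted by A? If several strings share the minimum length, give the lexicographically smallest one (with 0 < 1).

001

A breadth-first search from p0 reaches an accepting state first via the path p0 → p1 → p4 → p2 on input 001.
No string of length < 3 is accepted (BFS exhausts all shorter strings without reaching an accepting state), and 001 is the lexicographically least accepting string of length 3.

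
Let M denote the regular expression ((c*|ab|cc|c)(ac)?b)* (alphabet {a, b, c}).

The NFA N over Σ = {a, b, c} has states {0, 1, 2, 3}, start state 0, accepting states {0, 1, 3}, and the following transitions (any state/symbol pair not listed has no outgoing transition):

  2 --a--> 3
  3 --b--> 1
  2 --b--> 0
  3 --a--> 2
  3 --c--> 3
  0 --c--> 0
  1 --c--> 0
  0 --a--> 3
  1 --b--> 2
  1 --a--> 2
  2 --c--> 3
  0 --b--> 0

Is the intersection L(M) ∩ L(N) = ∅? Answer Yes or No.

No

The empty string ε is accepted by both M and N.
Hence L(M) ∩ L(N) ≠ ∅.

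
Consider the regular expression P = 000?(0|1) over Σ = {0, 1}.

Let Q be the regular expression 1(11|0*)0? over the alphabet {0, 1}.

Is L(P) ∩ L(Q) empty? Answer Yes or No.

Yes

Converting the expression P to a DFA (subset construction, then merging equivalent states) gives the minimal DFA with states {p0, p1, p2, p3, p4, p5}, start state p0, accepting states {p4, p5} and transitions p0: 0→p1, 1→p2; p1: 0→p3, 1→p2; p2: 0→p2, 1→p2; p3: 0→p4, 1→p5; p4: 0→p5, 1→p5; p5: 0→p2, 1→p2.
Converting the expression Q to a DFA (subset construction, then merging equivalent states) gives the minimal DFA with states {q0, q1, q2, q3, q4, q5, q6}, start state q0, accepting states {q2, q3, q5, q6} and transitions q0: 0→q1, 1→q2; q1: 0→q1, 1→q1; q2: 0→q3, 1→q4; q3: 0→q3, 1→q1; q4: 0→q1, 1→q5; q5: 0→q6, 1→q1; q6: 0→q1, 1→q1.
Exploring the product automaton P × Q from the start pair (p0, q0), following both machines on each input symbol, reaches 11 state pairs: (p0, q0), (p1, q1), (p2, q2), (p3, q1), (p2, q1), (p2, q3), (p2, q4), (p4, q1), (p5, q1), (p2, q5), (p2, q6).
P accepts in {p4, p5} and Q accepts in {q2, q3, q5, q6}; no reachable pair has both components accepting, so no string drives both machines to acceptance simultaneously and L(P) ∩ L(Q) = ∅.
So no string is accepted by both, and the intersection is empty.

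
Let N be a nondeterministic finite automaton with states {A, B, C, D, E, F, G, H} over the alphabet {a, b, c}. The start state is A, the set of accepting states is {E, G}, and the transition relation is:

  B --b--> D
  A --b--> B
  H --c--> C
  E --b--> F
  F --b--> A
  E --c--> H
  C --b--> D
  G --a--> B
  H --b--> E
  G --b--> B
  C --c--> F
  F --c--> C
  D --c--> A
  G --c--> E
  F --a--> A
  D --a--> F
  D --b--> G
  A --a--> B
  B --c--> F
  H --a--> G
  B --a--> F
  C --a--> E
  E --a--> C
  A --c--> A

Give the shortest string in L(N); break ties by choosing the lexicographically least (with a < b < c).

abb

A breadth-first search from A reaches an accepting state first via the path A → B → D → G on input abb.
No string of length < 3 is accepted (BFS exhausts all shorter strings without reaching an accepting state), and abb is the lexicographically least accepting string of length 3.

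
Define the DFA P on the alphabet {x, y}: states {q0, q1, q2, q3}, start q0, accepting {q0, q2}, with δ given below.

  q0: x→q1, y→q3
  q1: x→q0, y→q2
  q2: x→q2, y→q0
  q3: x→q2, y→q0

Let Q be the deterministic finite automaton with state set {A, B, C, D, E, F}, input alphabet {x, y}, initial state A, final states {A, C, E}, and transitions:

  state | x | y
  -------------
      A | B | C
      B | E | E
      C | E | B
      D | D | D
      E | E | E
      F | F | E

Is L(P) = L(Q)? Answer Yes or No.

No

The string yy is accepted by P but rejected by Q.
So L(P) ≠ L(Q).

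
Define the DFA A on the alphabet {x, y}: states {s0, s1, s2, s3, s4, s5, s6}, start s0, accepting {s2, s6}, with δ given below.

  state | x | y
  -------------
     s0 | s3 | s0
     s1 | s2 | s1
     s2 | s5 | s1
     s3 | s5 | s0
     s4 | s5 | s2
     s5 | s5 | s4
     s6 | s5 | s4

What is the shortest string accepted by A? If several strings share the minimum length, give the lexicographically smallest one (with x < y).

xxyy

A breadth-first search from s0 reaches an accepting state first via the path s0 → s3 → s5 → s4 → s2 on input xxyy.
No string of length < 4 is accepted (BFS exhausts all shorter strings without reaching an accepting state), and xxyy is the lexicographically least accepting string of length 4.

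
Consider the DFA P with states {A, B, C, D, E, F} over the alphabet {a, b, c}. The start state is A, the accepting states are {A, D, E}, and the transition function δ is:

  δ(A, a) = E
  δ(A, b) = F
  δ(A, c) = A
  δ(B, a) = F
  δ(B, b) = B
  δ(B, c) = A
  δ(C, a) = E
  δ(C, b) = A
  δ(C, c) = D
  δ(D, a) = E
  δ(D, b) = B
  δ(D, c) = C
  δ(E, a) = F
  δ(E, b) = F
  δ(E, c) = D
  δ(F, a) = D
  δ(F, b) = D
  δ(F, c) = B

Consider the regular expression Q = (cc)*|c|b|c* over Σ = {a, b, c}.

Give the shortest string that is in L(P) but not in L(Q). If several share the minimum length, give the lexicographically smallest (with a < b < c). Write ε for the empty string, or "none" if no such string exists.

a

The string a is accepted by P but not by Q.
No shorter string lies in the difference, and a is the lexicographically first length-1 string in L(P) \ L(Q).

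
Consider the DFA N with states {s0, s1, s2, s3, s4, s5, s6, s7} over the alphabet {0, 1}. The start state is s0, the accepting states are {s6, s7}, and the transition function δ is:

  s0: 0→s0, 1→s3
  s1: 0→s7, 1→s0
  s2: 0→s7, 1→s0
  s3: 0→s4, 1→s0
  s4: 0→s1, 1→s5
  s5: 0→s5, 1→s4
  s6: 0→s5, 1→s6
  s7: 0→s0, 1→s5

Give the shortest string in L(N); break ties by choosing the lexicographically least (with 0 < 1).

1000

A breadth-first search from s0 reaches an accepting state first via the path s0 → s3 → s4 → s1 → s7 on input 1000.
No string of length < 4 is accepted (BFS exhausts all shorter strings without reaching an accepting state), and 1000 is the lexicographically least accepting string of length 4.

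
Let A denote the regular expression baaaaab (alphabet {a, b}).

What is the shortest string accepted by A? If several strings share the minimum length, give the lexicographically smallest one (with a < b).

By inspection of the expression, no string of length less than 7 matches, and baaaaab is the lexicographically first match of length 7.

baaaaab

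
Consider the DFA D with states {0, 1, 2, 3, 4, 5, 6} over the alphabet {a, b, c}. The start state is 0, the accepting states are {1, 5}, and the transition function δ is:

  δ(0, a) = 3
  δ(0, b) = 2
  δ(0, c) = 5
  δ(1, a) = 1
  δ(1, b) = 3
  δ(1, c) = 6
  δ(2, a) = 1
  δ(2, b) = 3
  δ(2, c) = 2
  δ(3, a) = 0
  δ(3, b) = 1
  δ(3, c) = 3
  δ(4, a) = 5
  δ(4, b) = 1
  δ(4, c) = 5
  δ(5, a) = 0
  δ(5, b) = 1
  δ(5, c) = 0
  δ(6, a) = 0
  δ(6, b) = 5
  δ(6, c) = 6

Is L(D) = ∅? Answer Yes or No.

No

The string c is accepted: the run 0 → 5 ends in the accepting state 5.
Since at least one string is accepted, L(D) is not empty.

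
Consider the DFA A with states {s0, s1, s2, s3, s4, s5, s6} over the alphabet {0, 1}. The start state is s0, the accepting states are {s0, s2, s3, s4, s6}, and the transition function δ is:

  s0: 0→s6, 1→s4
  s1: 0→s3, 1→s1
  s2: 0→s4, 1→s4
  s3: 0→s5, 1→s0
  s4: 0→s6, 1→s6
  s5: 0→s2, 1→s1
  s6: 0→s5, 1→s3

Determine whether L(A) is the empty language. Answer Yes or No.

No

The empty string ε is accepted: the run s0 ends in the accepting state s0.
Since at least one string is accepted, L(A) is not empty.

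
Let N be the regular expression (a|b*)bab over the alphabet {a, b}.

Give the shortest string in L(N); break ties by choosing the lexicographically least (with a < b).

By inspection of the expression, no string of length less than 3 matches, and bab is the lexicographically first match of length 3.

bab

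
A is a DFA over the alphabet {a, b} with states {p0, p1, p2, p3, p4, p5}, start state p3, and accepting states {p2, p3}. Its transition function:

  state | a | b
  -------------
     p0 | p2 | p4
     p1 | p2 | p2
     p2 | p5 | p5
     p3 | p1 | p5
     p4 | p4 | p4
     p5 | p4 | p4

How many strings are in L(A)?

3

The useful subgraph on states {p1, p2, p3} is acyclic, so L(A) is finite; the longest accepting path visits 3 useful states, giving maximum string length 2.
Counting accepting paths from p3 by length: 1 of length 0, 2 of length 2. Total 3.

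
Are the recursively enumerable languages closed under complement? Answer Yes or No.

If both L and its complement were r.e., running the two recognisers in parallel would decide L, so L would be recursive; but there are r.e. languages that are not recursive (e.g. the halting problem), and their complements are therefore not r.e.

No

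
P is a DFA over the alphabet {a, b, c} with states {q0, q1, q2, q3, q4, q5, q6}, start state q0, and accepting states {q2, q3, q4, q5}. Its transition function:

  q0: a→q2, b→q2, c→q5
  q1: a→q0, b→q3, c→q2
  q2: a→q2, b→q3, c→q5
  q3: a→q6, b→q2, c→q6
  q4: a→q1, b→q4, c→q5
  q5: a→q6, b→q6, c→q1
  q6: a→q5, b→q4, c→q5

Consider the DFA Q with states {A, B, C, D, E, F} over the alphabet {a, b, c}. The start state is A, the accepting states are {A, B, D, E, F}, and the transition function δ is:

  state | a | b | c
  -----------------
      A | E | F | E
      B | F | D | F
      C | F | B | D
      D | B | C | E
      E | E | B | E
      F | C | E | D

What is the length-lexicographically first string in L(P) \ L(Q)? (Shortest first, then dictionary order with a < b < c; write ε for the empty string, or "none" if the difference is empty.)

The string ba is accepted by P but not by Q.
No shorter string lies in the difference, and ba is the lexicographically first length-2 string in L(P) \ L(Q).

ba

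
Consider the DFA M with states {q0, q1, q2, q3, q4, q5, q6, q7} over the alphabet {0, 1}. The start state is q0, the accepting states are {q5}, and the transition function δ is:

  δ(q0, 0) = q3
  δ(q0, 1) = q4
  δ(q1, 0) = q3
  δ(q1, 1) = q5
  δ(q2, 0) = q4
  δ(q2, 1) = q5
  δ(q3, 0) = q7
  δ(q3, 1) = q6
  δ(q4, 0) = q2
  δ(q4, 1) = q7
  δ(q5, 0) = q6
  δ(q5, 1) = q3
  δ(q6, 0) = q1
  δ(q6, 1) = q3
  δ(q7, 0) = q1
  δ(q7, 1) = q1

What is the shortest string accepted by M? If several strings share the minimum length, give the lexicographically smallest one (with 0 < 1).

A breadth-first search from q0 reaches an accepting state first via the path q0 → q4 → q2 → q5 on input 101.
No string of length < 3 is accepted (BFS exhausts all shorter strings without reaching an accepting state), and 101 is the lexicographically least accepting string of length 3.

101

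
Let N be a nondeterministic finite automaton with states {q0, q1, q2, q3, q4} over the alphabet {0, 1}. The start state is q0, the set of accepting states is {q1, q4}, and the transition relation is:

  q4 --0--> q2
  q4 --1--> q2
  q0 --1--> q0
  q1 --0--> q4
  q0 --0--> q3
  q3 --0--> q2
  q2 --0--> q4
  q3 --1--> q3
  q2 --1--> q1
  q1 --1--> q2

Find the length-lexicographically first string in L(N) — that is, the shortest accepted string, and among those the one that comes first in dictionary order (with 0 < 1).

000

A breadth-first search from q0 reaches an accepting state first via the path q0 → q3 → q2 → q4 on input 000.
No string of length < 3 is accepted (BFS exhausts all shorter strings without reaching an accepting state), and 000 is the lexicographically least accepting string of length 3.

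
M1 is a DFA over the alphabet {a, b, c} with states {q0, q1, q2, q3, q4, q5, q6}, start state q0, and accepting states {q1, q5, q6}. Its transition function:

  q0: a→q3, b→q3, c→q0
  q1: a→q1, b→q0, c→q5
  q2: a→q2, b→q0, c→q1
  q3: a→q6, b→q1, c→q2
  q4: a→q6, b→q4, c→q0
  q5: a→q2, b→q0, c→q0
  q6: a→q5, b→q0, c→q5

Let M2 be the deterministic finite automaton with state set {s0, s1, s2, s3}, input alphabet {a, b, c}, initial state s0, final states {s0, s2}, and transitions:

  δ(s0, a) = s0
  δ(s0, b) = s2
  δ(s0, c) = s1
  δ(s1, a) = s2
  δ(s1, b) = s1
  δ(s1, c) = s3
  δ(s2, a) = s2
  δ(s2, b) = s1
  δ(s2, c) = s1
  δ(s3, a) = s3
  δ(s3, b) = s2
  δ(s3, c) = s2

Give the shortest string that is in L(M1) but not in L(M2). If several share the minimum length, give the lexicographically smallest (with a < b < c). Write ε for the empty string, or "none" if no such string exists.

bb

The string bb is accepted by M1 but not by M2.
No shorter string lies in the difference, and bb is the lexicographically first length-2 string in L(M1) \ L(M2).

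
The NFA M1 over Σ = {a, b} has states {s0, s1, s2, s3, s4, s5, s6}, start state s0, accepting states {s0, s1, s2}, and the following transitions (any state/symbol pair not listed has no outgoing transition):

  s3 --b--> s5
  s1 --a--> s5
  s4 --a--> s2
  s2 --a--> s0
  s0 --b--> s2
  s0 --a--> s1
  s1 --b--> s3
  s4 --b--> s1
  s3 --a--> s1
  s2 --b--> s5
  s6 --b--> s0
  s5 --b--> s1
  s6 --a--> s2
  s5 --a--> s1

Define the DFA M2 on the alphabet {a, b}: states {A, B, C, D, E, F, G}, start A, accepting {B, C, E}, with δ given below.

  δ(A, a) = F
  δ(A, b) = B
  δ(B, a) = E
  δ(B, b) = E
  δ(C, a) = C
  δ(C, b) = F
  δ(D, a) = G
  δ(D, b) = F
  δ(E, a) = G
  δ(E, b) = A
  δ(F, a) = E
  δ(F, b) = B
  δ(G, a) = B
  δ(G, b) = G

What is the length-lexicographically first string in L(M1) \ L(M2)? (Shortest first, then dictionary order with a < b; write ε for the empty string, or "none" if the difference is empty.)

ε

The empty string ε is accepted by M1 but not by M2.
Since ε is the unique shortest string, it is the required witness.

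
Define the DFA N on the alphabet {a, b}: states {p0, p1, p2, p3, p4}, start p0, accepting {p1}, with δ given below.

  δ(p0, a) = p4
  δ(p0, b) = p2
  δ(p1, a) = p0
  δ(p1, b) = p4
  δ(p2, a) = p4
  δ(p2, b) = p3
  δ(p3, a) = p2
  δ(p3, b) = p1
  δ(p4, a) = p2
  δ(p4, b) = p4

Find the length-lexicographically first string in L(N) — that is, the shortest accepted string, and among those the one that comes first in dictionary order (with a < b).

bbb

A breadth-first search from p0 reaches an accepting state first via the path p0 → p2 → p3 → p1 on input bbb.
No string of length < 3 is accepted (BFS exhausts all shorter strings without reaching an accepting state), and bbb is the lexicographically least accepting string of length 3.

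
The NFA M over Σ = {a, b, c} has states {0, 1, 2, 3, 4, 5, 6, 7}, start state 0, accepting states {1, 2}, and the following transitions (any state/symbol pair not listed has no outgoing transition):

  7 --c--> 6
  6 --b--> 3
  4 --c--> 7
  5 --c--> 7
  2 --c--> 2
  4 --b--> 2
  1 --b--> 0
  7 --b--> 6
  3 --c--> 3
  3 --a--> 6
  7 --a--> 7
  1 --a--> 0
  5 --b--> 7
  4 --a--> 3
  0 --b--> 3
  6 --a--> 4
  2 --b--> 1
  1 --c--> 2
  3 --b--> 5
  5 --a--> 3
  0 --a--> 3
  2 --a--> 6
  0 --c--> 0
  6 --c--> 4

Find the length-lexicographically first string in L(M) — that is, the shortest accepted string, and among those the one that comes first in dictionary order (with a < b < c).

A breadth-first search from 0 reaches an accepting state first via the path 0 → 3 → 6 → 4 → 2 on input aaab.
No string of length < 4 is accepted (BFS exhausts all shorter strings without reaching an accepting state), and aaab is the lexicographically least accepting string of length 4.

aaab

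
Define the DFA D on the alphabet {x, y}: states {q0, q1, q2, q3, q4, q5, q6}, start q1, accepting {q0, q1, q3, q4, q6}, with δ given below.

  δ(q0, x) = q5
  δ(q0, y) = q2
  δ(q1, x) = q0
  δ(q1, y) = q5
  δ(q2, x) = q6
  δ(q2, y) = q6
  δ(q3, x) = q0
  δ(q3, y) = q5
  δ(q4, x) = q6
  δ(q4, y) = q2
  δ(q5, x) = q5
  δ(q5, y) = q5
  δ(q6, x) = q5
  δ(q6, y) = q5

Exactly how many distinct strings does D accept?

4

The useful subgraph on states {q0, q1, q2, q6} is acyclic, so L(D) is finite; the longest accepting path visits 4 useful states, giving maximum string length 3.
Counting accepting paths from q1 by length: 1 of length 0, 1 of length 1, 2 of length 3. Total 4.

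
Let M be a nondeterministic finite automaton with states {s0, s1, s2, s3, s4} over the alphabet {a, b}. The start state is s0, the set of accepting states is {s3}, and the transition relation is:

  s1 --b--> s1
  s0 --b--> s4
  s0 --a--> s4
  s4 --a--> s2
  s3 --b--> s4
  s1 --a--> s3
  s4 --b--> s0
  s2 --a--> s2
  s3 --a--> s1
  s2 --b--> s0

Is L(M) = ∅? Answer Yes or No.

Yes

The states reachable from the start state are {s0, s2, s4}.
None of the accepting states {s3} is reachable, so no string is accepted and L(M) = ∅.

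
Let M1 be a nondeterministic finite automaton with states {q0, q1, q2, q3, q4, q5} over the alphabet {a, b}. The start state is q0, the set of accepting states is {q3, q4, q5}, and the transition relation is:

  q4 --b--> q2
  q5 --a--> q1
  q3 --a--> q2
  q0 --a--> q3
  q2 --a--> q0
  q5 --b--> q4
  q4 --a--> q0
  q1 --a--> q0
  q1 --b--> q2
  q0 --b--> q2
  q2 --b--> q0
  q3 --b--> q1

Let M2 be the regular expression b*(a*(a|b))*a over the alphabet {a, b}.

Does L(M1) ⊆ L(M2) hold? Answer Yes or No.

Yes

Converting the expression M2 to a DFA (subset construction, then merging equivalent states) gives the minimal DFA with states {r0, r1}, start state r0, accepting states {r1} and transitions r0: a→r1, b→r0; r1: a→r1, b→r0.
Exploring the product automaton M1 × M2 from the start pair (q0, r0), following both machines on each input symbol, reaches 6 state pairs: (q0, r0), (q3, r1), (q2, r0), (q2, r1), (q1, r0), (q0, r1).
M1 accepts in {q3, q4, q5} and M2 accepts in {r1}. The reachable pairs whose M1-component is accepting are (q3, r1); in each of them the M2-component is accepting too, so the product for L(M1) \ L(M2) (M1-component accepting, M2-component rejecting) has no reachable accepting pair and the difference is empty.
Hence every string in L(M1) is also in L(M2).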